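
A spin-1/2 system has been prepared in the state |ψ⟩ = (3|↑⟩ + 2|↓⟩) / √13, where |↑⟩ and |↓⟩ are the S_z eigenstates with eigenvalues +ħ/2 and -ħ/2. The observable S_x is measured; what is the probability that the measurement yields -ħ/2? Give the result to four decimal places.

|-x⟩ = (|↑⟩ - |↓⟩)/√2, so ⟨-x|ψ⟩ = (1) / (√2·√13).
P = |1|² / 26 = 1/26.

0.0385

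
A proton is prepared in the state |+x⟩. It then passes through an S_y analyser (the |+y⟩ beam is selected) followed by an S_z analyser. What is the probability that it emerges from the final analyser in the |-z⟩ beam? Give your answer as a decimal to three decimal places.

First analyser (S_y): from |+x⟩, P(|+y⟩) = 1/2.
After stage 1 the state is |+y⟩; P(|-z⟩) = |⟨-z|+y⟩|² = 1/2.
Joint probability = 1/2 × 1/2 = 0.250.

0.250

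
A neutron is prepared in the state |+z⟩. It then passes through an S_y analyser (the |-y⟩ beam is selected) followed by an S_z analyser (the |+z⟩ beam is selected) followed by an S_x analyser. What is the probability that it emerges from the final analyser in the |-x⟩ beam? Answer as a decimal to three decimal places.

First analyser (S_y): from |+z⟩, P(|-y⟩) = 1/2.
After stage 1 the state is |-y⟩; P(|+z⟩) = |⟨+z|-y⟩|² = 1/2.
After stage 2 the state is |+z⟩; P(|-x⟩) = |⟨-x|+z⟩|² = 1/2.
Joint probability = 1/2 × 1/2 × 1/2 = 0.125.

0.125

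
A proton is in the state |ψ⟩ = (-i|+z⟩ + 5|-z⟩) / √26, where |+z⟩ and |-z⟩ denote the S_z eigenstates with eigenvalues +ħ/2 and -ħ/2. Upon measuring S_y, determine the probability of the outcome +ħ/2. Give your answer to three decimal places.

0.692

|+y⟩ = (|+z⟩ + i|-z⟩)/√2, so ⟨+y|ψ⟩ = (-6i) / (√2·√26).
P = |-6i|² / 52 = 36/52.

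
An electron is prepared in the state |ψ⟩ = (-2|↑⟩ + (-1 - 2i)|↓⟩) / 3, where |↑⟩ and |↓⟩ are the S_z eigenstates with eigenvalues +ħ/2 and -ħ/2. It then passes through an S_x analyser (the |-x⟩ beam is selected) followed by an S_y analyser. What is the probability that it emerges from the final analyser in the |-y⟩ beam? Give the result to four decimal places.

First analyser (S_x): P(|-x⟩) = |⟨-x|ψ⟩|² = 5/18.
After stage 1 the state is |-x⟩; P(|-y⟩) = |⟨-y|-x⟩|² = 1/2.
Joint probability = 5/18 × 1/2 = 0.1389.

0.1389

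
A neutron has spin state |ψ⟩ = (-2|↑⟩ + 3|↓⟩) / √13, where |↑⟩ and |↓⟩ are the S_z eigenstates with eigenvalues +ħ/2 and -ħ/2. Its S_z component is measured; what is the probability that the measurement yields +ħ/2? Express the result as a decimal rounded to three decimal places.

0.308

The +ħ/2 outcome corresponds to |↑⟩. Its amplitude in |ψ⟩ is -2/√13.
P = |-2|² / 13 = 4/13.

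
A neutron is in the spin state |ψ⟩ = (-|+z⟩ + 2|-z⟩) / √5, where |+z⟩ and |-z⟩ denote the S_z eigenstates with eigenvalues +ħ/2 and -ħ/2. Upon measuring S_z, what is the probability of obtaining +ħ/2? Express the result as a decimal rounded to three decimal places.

0.200

The +ħ/2 outcome corresponds to |+z⟩. Its amplitude in |ψ⟩ is -1/√5.
P = |-1|² / 5 = 1/5.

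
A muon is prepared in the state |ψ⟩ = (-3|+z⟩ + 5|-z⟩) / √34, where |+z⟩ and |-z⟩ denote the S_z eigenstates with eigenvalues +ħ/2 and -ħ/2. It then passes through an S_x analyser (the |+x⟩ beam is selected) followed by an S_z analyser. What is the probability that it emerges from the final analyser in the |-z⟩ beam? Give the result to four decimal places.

First analyser (S_x): P(|+x⟩) = |⟨+x|ψ⟩|² = 4/68.
After stage 1 the state is |+x⟩; P(|-z⟩) = |⟨-z|+x⟩|² = 1/2.
Joint probability = 4/68 × 1/2 = 0.0294.

0.0294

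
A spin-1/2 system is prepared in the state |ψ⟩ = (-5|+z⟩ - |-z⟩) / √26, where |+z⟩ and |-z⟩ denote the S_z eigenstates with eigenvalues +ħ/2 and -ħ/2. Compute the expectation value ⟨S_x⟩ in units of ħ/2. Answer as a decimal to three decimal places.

0.385

⟨σ_x⟩ = 2 Re(a* b)/(|a|²+|b|²) with a = -5, b = -1.
a* b = 5, so ⟨σ_x⟩ = 10/26.
⟨S_x⟩ = (ħ/2)·⟨σ_x⟩.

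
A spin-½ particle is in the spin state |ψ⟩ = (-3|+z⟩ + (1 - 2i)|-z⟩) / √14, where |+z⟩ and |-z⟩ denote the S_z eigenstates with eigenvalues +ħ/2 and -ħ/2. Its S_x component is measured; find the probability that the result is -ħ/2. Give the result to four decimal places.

0.7143

|-x⟩ = (|+z⟩ - |-z⟩)/√2, so ⟨-x|ψ⟩ = (-4 + 2i) / (√2·√14).
P = |-4 + 2i|² / 28 = 20/28.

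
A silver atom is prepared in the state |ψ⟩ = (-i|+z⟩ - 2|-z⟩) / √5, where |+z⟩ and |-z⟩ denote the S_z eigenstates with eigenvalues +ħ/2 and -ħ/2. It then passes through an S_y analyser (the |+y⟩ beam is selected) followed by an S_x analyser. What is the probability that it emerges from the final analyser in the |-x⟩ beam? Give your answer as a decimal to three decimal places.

First analyser (S_y): P(|+y⟩) = |⟨+y|ψ⟩|² = 1/10.
After stage 1 the state is |+y⟩; P(|-x⟩) = |⟨-x|+y⟩|² = 1/2.
Joint probability = 1/10 × 1/2 = 0.050.

0.050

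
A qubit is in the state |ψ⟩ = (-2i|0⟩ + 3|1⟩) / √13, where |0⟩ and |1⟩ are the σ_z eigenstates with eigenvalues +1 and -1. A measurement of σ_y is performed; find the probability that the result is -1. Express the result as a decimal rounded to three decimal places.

0.038

|-y⟩ = (|0⟩ - i|1⟩)/√2, so ⟨-y|ψ⟩ = (i) / (√2·√13).
P = |i|² / 26 = 1/26.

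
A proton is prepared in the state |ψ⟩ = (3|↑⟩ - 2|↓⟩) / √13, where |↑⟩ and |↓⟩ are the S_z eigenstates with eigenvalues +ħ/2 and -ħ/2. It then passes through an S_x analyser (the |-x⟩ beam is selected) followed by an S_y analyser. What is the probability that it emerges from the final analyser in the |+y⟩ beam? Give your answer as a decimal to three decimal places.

0.481

First analyser (S_x): P(|-x⟩) = |⟨-x|ψ⟩|² = 25/26.
After stage 1 the state is |-x⟩; P(|+y⟩) = |⟨+y|-x⟩|² = 1/2.
Joint probability = 25/26 × 1/2 = 0.481.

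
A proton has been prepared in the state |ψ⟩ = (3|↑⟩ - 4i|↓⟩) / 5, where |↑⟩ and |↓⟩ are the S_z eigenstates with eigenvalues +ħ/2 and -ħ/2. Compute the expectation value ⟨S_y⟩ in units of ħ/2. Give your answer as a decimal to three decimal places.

-0.960

⟨σ_y⟩ = 2 Im(a* b)/(|a|²+|b|²) with a = 3, b = -4i.
a* b = -12i, so ⟨σ_y⟩ = -24/25.
⟨S_y⟩ = (ħ/2)·⟨σ_y⟩.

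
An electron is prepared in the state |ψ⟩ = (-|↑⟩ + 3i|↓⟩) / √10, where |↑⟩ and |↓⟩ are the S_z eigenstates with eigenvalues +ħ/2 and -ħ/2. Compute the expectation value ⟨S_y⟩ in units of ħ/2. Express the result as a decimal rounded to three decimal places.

-0.600

⟨σ_y⟩ = 2 Im(a* b)/(|a|²+|b|²) with a = -1, b = 3i.
a* b = -3i, so ⟨σ_y⟩ = -6/10.
⟨S_y⟩ = (ħ/2)·⟨σ_y⟩.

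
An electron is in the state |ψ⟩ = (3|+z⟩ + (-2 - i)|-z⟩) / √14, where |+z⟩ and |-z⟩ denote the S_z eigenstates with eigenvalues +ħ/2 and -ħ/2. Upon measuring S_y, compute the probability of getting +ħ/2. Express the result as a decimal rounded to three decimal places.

|+y⟩ = (|+z⟩ + i|-z⟩)/√2, so ⟨+y|ψ⟩ = (2 + 2i) / (√2·√14).
P = |2 + 2i|² / 28 = 8/28.

0.286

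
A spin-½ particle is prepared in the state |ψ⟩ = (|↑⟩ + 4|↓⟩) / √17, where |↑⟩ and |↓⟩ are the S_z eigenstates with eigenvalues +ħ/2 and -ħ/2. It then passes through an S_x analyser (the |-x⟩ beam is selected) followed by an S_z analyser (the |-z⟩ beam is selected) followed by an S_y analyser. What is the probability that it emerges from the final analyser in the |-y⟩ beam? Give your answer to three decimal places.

First analyser (S_x): P(|-x⟩) = |⟨-x|ψ⟩|² = 9/34.
After stage 1 the state is |-x⟩; P(|-z⟩) = |⟨-z|-x⟩|² = 1/2.
After stage 2 the state is |-z⟩; P(|-y⟩) = |⟨-y|-z⟩|² = 1/2.
Joint probability = 9/34 × 1/2 × 1/2 = 0.066.

0.066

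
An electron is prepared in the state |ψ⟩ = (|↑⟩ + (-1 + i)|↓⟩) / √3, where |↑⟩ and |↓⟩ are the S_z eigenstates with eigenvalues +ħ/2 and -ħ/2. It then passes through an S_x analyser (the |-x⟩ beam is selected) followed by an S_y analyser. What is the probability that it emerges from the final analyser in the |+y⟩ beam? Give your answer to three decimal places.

0.417

First analyser (S_x): P(|-x⟩) = |⟨-x|ψ⟩|² = 5/6.
After stage 1 the state is |-x⟩; P(|+y⟩) = |⟨+y|-x⟩|² = 1/2.
Joint probability = 5/6 × 1/2 = 0.417.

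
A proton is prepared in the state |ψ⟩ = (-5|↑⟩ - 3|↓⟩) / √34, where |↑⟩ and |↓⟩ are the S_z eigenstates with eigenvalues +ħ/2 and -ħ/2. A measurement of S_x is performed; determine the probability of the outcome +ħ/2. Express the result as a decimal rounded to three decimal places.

0.941

|+x⟩ = (|↑⟩ + |↓⟩)/√2, so ⟨+x|ψ⟩ = (-8) / (√2·√34).
P = |-8|² / 68 = 64/68.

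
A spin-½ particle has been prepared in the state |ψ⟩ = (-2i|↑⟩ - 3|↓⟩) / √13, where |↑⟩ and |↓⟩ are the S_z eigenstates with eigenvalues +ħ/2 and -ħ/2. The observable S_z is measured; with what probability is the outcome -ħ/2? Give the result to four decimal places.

The -ħ/2 outcome corresponds to |↓⟩. Its amplitude in |ψ⟩ is -3/√13.
P = |-3|² / 13 = 9/13.

0.6923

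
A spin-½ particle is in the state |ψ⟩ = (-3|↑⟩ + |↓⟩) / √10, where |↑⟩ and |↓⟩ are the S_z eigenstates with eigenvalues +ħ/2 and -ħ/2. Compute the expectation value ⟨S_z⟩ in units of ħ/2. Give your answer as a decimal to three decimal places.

0.800

⟨σ_z⟩ = |a|² - |b|² divided by |a|²+|b|², with a, b the |↑⟩, |↓⟩ amplitudes.
= (9 - 1)/10 = 8/10.
⟨S_z⟩ = (ħ/2)·⟨σ_z⟩.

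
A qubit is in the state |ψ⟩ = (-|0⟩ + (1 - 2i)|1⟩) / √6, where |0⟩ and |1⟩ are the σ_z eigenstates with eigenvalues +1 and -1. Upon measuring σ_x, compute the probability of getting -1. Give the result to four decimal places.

0.6667

|-x⟩ = (|0⟩ - |1⟩)/√2, so ⟨-x|ψ⟩ = (-2 + 2i) / (√2·√6).
P = |-2 + 2i|² / 12 = 8/12.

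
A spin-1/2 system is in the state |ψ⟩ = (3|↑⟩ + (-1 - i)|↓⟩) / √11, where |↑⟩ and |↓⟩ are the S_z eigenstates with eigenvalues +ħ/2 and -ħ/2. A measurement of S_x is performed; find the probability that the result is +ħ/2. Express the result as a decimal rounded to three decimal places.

|+x⟩ = (|↑⟩ + |↓⟩)/√2, so ⟨+x|ψ⟩ = (2 - i) / (√2·√11).
P = |2 - i|² / 22 = 5/22.

0.227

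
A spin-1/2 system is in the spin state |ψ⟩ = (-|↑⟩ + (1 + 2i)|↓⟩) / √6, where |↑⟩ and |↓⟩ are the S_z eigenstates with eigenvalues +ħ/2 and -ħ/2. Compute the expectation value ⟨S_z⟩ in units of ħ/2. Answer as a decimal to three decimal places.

⟨σ_z⟩ = |a|² - |b|² divided by |a|²+|b|², with a, b the |↑⟩, |↓⟩ amplitudes.
= (1 - 5)/6 = -4/6.
⟨S_z⟩ = (ħ/2)·⟨σ_z⟩.

-0.667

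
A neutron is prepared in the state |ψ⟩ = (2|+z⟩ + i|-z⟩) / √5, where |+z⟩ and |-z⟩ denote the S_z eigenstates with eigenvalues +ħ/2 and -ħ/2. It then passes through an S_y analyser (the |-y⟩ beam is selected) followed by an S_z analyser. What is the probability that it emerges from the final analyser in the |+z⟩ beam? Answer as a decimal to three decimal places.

First analyser (S_y): P(|-y⟩) = |⟨-y|ψ⟩|² = 1/10.
After stage 1 the state is |-y⟩; P(|+z⟩) = |⟨+z|-y⟩|² = 1/2.
Joint probability = 1/10 × 1/2 = 0.050.

0.050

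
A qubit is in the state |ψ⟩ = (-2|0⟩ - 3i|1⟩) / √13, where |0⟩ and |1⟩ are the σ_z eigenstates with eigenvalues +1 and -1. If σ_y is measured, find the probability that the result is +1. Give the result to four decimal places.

|+y⟩ = (|0⟩ + i|1⟩)/√2, so ⟨+y|ψ⟩ = (-5) / (√2·√13).
P = |-5|² / 26 = 25/26.

0.9615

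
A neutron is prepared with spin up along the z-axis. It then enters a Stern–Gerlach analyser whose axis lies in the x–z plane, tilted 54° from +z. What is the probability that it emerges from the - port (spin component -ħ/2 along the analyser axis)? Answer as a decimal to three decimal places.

For spin-½, the probability of finding spin-up along an axis at angle θ to the initial spin direction is cos²(θ/2); spin-down is sin²(θ/2).
θ = 54°, so P = sin²(27°) ≈ 0.206.

0.206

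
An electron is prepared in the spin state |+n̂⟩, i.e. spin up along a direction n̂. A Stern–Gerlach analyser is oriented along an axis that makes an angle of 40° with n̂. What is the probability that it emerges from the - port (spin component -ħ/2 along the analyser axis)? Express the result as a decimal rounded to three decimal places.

0.117

For spin-½, the probability of finding spin-up along an axis at angle θ to the initial spin direction is cos²(θ/2); spin-down is sin²(θ/2).
θ = 40°, so P = sin²(20°) ≈ 0.117.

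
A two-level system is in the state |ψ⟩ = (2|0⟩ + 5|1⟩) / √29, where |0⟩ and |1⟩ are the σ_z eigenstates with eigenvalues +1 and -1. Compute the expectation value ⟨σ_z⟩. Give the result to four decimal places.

⟨σ_z⟩ = |a|² - |b|² divided by |a|²+|b|², with a, b the |0⟩, |1⟩ amplitudes.
= (4 - 25)/29 = -21/29.

-0.7241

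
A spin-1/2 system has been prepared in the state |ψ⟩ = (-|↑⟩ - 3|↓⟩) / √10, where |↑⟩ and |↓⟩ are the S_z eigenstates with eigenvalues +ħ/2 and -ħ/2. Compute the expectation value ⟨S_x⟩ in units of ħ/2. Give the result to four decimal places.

⟨σ_x⟩ = 2 Re(a* b)/(|a|²+|b|²) with a = -1, b = -3.
a* b = 3, so ⟨σ_x⟩ = 6/10.
⟨S_x⟩ = (ħ/2)·⟨σ_x⟩.

0.6000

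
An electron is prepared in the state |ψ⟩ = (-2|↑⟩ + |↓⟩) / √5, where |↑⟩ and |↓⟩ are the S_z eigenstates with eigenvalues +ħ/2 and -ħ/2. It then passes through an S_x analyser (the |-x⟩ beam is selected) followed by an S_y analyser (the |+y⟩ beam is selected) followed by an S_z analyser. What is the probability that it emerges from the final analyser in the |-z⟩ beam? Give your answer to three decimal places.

First analyser (S_x): P(|-x⟩) = |⟨-x|ψ⟩|² = 9/10.
After stage 1 the state is |-x⟩; P(|+y⟩) = |⟨+y|-x⟩|² = 1/2.
After stage 2 the state is |+y⟩; P(|-z⟩) = |⟨-z|+y⟩|² = 1/2.
Joint probability = 9/10 × 1/2 × 1/2 = 0.225.

0.225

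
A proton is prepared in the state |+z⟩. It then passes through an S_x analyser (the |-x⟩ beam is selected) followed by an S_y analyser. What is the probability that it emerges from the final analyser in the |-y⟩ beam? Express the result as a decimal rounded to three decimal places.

0.250

First analyser (S_x): from |+z⟩, P(|-x⟩) = 1/2.
After stage 1 the state is |-x⟩; P(|-y⟩) = |⟨-y|-x⟩|² = 1/2.
Joint probability = 1/2 × 1/2 = 0.250.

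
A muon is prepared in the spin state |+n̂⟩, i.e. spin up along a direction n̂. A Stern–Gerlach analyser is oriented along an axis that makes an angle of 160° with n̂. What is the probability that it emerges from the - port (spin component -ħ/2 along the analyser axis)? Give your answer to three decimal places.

For spin-½, the probability of finding spin-up along an axis at angle θ to the initial spin direction is cos²(θ/2); spin-down is sin²(θ/2).
θ = 160°, so P = sin²(80°) ≈ 0.970.

0.970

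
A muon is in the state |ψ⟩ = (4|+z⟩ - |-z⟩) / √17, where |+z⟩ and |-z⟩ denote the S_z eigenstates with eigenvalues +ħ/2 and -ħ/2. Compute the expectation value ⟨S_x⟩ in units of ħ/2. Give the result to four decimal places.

⟨σ_x⟩ = 2 Re(a* b)/(|a|²+|b|²) with a = 4, b = -1.
a* b = -4, so ⟨σ_x⟩ = -8/17.
⟨S_x⟩ = (ħ/2)·⟨σ_x⟩.

-0.4706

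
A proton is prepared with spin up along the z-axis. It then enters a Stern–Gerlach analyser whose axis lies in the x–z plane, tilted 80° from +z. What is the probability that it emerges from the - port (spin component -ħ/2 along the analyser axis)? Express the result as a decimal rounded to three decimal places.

For spin-½, the probability of finding spin-up along an axis at angle θ to the initial spin direction is cos²(θ/2); spin-down is sin²(θ/2).
θ = 80°, so P = sin²(40°) ≈ 0.413.

0.413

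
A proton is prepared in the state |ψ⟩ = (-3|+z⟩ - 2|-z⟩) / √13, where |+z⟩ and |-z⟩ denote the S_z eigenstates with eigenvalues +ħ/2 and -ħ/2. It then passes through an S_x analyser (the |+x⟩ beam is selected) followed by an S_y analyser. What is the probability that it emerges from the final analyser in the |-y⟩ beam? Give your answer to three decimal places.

First analyser (S_x): P(|+x⟩) = |⟨+x|ψ⟩|² = 25/26.
After stage 1 the state is |+x⟩; P(|-y⟩) = |⟨-y|+x⟩|² = 1/2.
Joint probability = 25/26 × 1/2 = 0.481.

0.481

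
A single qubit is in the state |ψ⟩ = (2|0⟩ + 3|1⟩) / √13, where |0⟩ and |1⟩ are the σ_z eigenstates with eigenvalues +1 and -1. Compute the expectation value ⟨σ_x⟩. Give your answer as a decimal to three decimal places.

⟨σ_x⟩ = 2 Re(a* b)/(|a|²+|b|²) with a = 2, b = 3.
a* b = 6, so ⟨σ_x⟩ = 12/13.

0.923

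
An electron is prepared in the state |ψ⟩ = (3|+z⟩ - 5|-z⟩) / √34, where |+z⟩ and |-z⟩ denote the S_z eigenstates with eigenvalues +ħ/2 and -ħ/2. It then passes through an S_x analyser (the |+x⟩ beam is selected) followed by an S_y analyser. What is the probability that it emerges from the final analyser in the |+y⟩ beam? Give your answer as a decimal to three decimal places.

First analyser (S_x): P(|+x⟩) = |⟨+x|ψ⟩|² = 4/68.
After stage 1 the state is |+x⟩; P(|+y⟩) = |⟨+y|+x⟩|² = 1/2.
Joint probability = 4/68 × 1/2 = 0.029.

0.029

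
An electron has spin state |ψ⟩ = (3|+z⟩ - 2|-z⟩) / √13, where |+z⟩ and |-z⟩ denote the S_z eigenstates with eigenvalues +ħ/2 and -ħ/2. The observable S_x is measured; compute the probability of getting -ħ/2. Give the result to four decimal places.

0.9615

|-x⟩ = (|+z⟩ - |-z⟩)/√2, so ⟨-x|ψ⟩ = (5) / (√2·√13).
P = |5|² / 26 = 25/26.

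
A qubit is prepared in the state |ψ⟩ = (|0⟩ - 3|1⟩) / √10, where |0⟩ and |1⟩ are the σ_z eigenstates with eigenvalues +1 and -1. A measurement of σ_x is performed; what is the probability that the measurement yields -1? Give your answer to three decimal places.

|-x⟩ = (|0⟩ - |1⟩)/√2, so ⟨-x|ψ⟩ = (4) / (√2·√10).
P = |4|² / 20 = 16/20.

0.800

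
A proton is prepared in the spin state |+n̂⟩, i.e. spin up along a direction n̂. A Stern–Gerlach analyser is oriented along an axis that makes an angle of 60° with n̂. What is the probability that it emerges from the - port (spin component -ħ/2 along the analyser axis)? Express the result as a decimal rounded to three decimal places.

For spin-½, the probability of finding spin-up along an axis at angle θ to the initial spin direction is cos²(θ/2); spin-down is sin²(θ/2).
θ = 60°, so P = sin²(30°) ≈ 0.250.

0.250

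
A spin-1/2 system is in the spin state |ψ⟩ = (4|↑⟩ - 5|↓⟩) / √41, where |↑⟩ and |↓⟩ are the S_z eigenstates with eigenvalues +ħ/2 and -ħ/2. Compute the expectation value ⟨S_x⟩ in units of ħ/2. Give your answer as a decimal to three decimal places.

-0.976

⟨σ_x⟩ = 2 Re(a* b)/(|a|²+|b|²) with a = 4, b = -5.
a* b = -20, so ⟨σ_x⟩ = -40/41.
⟨S_x⟩ = (ħ/2)·⟨σ_x⟩.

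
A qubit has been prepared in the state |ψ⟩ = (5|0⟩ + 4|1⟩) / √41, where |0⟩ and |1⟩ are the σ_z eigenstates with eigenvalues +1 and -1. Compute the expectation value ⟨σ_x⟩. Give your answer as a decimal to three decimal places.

⟨σ_x⟩ = 2 Re(a* b)/(|a|²+|b|²) with a = 5, b = 4.
a* b = 20, so ⟨σ_x⟩ = 40/41.

0.976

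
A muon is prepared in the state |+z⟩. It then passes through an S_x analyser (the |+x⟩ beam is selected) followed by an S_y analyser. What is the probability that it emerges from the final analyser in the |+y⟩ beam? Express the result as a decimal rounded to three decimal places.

First analyser (S_x): from |+z⟩, P(|+x⟩) = 1/2.
After stage 1 the state is |+x⟩; P(|+y⟩) = |⟨+y|+x⟩|² = 1/2.
Joint probability = 1/2 × 1/2 = 0.250.

0.250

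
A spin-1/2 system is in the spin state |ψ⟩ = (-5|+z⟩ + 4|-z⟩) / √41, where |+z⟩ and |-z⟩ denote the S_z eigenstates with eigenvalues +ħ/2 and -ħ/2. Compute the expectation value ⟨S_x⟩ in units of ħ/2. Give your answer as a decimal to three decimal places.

-0.976

⟨σ_x⟩ = 2 Re(a* b)/(|a|²+|b|²) with a = -5, b = 4.
a* b = -20, so ⟨σ_x⟩ = -40/41.
⟨S_x⟩ = (ħ/2)·⟨σ_x⟩.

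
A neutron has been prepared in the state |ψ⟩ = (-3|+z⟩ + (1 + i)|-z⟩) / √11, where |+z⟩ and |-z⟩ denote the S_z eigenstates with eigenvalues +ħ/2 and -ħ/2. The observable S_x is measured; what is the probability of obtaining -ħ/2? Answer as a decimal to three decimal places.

0.773

|-x⟩ = (|+z⟩ - |-z⟩)/√2, so ⟨-x|ψ⟩ = (-4 - i) / (√2·√11).
P = |-4 - i|² / 22 = 17/22.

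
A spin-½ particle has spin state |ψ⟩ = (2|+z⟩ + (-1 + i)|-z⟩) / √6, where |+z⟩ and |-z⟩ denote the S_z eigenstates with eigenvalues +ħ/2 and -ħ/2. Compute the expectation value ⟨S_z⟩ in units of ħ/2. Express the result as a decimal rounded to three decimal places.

0.333

⟨σ_z⟩ = |a|² - |b|² divided by |a|²+|b|², with a, b the |+z⟩, |-z⟩ amplitudes.
= (4 - 2)/6 = 2/6.
⟨S_z⟩ = (ħ/2)·⟨σ_z⟩.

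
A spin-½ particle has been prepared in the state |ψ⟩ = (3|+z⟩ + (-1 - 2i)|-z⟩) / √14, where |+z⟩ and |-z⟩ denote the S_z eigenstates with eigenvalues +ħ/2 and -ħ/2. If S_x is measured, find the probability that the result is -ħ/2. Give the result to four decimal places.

0.7143

|-x⟩ = (|+z⟩ - |-z⟩)/√2, so ⟨-x|ψ⟩ = (4 + 2i) / (√2·√14).
P = |4 + 2i|² / 28 = 20/28.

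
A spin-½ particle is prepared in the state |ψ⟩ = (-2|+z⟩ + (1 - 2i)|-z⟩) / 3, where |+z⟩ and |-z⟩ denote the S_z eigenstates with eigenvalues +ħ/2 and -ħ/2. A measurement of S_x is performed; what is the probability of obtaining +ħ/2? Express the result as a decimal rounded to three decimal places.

0.278

|+x⟩ = (|+z⟩ + |-z⟩)/√2, so ⟨+x|ψ⟩ = (-1 - 2i) / (√2·3).
P = |-1 - 2i|² / 18 = 5/18.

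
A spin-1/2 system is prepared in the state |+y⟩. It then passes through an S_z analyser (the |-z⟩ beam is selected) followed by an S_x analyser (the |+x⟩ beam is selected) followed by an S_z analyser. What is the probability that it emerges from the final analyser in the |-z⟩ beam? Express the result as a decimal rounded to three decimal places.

First analyser (S_z): from |+y⟩, P(|-z⟩) = 1/2.
After stage 1 the state is |-z⟩; P(|+x⟩) = |⟨+x|-z⟩|² = 1/2.
After stage 2 the state is |+x⟩; P(|-z⟩) = |⟨-z|+x⟩|² = 1/2.
Joint probability = 1/2 × 1/2 × 1/2 = 0.125.

0.125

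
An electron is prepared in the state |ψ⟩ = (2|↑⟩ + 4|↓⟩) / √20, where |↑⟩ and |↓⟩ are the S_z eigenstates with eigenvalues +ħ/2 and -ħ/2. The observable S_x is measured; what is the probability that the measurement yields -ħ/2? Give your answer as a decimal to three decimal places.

0.100

|-x⟩ = (|↑⟩ - |↓⟩)/√2, so ⟨-x|ψ⟩ = (-2) / (√2·√20).
P = |-2|² / 40 = 4/40.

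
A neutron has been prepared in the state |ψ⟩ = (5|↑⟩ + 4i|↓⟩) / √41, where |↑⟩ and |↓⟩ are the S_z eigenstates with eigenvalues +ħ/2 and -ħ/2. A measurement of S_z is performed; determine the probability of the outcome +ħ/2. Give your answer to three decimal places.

0.610

The +ħ/2 outcome corresponds to |↑⟩. Its amplitude in |ψ⟩ is 5/√41.
P = |5|² / 41 = 25/41.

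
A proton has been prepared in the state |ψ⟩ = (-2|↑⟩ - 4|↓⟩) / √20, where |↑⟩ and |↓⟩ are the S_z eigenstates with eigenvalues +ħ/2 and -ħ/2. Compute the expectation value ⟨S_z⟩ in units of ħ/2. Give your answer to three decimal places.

-0.600

⟨σ_z⟩ = |a|² - |b|² divided by |a|²+|b|², with a, b the |↑⟩, |↓⟩ amplitudes.
= (4 - 16)/20 = -12/20.
⟨S_z⟩ = (ħ/2)·⟨σ_z⟩.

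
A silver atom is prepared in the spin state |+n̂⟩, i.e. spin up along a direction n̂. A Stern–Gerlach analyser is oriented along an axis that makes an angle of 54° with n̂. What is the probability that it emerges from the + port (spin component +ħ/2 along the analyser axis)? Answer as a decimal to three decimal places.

For spin-½, the probability of finding spin-up along an axis at angle θ to the initial spin direction is cos²(θ/2); spin-down is sin²(θ/2).
θ = 54°, so P = cos²(27°) ≈ 0.794.

0.794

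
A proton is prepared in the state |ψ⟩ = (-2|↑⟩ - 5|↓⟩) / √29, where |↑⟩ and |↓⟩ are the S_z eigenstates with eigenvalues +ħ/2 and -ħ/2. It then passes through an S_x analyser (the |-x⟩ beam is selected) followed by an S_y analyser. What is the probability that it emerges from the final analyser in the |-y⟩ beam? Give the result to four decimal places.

0.0776

First analyser (S_x): P(|-x⟩) = |⟨-x|ψ⟩|² = 9/58.
After stage 1 the state is |-x⟩; P(|-y⟩) = |⟨-y|-x⟩|² = 1/2.
Joint probability = 9/58 × 1/2 = 0.0776.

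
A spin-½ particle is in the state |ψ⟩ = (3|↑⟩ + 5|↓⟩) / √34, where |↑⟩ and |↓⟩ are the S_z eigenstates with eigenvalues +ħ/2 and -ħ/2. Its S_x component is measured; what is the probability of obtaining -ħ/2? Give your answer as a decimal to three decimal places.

0.059

|-x⟩ = (|↑⟩ - |↓⟩)/√2, so ⟨-x|ψ⟩ = (-2) / (√2·√34).
P = |-2|² / 68 = 4/68.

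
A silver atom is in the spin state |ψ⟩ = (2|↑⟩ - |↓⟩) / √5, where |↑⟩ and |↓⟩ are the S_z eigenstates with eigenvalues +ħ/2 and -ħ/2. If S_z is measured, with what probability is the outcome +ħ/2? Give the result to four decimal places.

The +ħ/2 outcome corresponds to |↑⟩. Its amplitude in |ψ⟩ is 2/√5.
P = |2|² / 5 = 4/5.

0.8000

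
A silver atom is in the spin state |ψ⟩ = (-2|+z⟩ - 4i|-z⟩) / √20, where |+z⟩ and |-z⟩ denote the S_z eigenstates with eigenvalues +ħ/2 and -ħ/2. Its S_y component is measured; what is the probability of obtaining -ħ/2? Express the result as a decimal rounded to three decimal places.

|-y⟩ = (|+z⟩ - i|-z⟩)/√2, so ⟨-y|ψ⟩ = (2) / (√2·√20).
P = |2|² / 40 = 4/40.

0.100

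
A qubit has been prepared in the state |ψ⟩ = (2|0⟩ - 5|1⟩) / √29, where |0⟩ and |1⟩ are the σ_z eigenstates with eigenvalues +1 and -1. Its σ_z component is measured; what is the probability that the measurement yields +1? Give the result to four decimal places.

The +1 outcome corresponds to |0⟩. Its amplitude in |ψ⟩ is 2/√29.
P = |2|² / 29 = 4/29.

0.1379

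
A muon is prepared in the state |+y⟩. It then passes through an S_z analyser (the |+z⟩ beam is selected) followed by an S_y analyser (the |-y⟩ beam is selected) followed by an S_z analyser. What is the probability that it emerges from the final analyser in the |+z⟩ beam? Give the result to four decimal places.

First analyser (S_z): from |+y⟩, P(|+z⟩) = 1/2.
After stage 1 the state is |+z⟩; P(|-y⟩) = |⟨-y|+z⟩|² = 1/2.
After stage 2 the state is |-y⟩; P(|+z⟩) = |⟨+z|-y⟩|² = 1/2.
Joint probability = 1/2 × 1/2 × 1/2 = 0.1250.

0.1250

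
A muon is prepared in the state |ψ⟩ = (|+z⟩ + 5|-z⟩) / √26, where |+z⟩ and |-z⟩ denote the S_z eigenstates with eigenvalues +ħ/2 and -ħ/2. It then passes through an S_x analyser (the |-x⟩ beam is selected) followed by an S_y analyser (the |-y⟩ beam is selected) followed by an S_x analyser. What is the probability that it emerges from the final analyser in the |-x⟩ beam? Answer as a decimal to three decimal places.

First analyser (S_x): P(|-x⟩) = |⟨-x|ψ⟩|² = 16/52.
After stage 1 the state is |-x⟩; P(|-y⟩) = |⟨-y|-x⟩|² = 1/2.
After stage 2 the state is |-y⟩; P(|-x⟩) = |⟨-x|-y⟩|² = 1/2.
Joint probability = 16/52 × 1/2 × 1/2 = 0.077.

0.077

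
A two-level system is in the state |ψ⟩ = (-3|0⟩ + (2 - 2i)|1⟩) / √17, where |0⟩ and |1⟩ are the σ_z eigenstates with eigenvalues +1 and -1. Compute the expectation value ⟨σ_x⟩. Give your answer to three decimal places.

-0.706

⟨σ_x⟩ = 2 Re(a* b)/(|a|²+|b|²) with a = -3, b = (2 - 2i).
a* b = (-6 + 6i), so ⟨σ_x⟩ = -12/17.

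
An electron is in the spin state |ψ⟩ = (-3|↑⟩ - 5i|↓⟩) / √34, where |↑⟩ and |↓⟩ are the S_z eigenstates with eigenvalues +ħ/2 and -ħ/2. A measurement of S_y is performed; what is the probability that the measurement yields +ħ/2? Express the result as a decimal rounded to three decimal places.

0.941

|+y⟩ = (|↑⟩ + i|↓⟩)/√2, so ⟨+y|ψ⟩ = (-8) / (√2·√34).
P = |-8|² / 68 = 64/68.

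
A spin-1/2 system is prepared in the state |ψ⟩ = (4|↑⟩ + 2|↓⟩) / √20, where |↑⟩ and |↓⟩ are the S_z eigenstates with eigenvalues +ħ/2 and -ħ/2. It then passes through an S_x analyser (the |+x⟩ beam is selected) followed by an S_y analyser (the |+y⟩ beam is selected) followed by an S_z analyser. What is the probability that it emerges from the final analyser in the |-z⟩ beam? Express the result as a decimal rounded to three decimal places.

First analyser (S_x): P(|+x⟩) = |⟨+x|ψ⟩|² = 36/40.
After stage 1 the state is |+x⟩; P(|+y⟩) = |⟨+y|+x⟩|² = 1/2.
After stage 2 the state is |+y⟩; P(|-z⟩) = |⟨-z|+y⟩|² = 1/2.
Joint probability = 36/40 × 1/2 × 1/2 = 0.225.

0.225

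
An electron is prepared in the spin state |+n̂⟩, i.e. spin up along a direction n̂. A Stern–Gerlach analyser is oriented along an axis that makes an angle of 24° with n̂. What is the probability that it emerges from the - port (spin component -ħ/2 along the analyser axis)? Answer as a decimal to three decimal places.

For spin-½, the probability of finding spin-up along an axis at angle θ to the initial spin direction is cos²(θ/2); spin-down is sin²(θ/2).
θ = 24°, so P = sin²(12°) ≈ 0.043.

0.043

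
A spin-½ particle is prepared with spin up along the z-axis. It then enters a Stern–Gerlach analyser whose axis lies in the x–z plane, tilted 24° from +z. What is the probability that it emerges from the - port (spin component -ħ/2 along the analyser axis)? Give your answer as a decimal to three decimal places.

For spin-½, the probability of finding spin-up along an axis at angle θ to the initial spin direction is cos²(θ/2); spin-down is sin²(θ/2).
θ = 24°, so P = sin²(12°) ≈ 0.043.

0.043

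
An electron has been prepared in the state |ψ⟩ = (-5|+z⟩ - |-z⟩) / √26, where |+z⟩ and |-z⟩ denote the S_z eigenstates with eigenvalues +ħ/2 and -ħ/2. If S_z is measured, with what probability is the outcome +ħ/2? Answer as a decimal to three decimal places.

The +ħ/2 outcome corresponds to |+z⟩. Its amplitude in |ψ⟩ is -5/√26.
P = |-5|² / 26 = 25/26.

0.962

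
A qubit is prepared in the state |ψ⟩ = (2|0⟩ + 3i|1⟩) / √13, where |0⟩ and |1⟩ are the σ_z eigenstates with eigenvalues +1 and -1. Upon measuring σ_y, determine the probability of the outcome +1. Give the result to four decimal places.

0.9615

|+y⟩ = (|0⟩ + i|1⟩)/√2, so ⟨+y|ψ⟩ = (5) / (√2·√13).
P = |5|² / 26 = 25/26.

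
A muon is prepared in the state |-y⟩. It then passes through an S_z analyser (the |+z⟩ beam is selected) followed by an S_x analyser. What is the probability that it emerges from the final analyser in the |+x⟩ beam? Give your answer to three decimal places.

0.250

First analyser (S_z): from |-y⟩, P(|+z⟩) = 1/2.
After stage 1 the state is |+z⟩; P(|+x⟩) = |⟨+x|+z⟩|² = 1/2.
Joint probability = 1/2 × 1/2 = 0.250.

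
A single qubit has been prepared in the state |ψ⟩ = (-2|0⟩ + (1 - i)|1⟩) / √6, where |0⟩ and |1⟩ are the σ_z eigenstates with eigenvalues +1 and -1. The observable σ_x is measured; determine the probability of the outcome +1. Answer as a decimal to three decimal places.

0.167

|+x⟩ = (|0⟩ + |1⟩)/√2, so ⟨+x|ψ⟩ = (-1 - i) / (√2·√6).
P = |-1 - i|² / 12 = 2/12.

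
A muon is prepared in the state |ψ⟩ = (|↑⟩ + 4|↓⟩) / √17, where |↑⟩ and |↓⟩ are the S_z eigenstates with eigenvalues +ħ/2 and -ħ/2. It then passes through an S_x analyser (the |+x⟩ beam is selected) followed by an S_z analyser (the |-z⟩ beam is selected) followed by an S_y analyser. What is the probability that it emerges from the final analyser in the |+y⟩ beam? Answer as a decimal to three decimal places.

0.184

First analyser (S_x): P(|+x⟩) = |⟨+x|ψ⟩|² = 25/34.
After stage 1 the state is |+x⟩; P(|-z⟩) = |⟨-z|+x⟩|² = 1/2.
After stage 2 the state is |-z⟩; P(|+y⟩) = |⟨+y|-z⟩|² = 1/2.
Joint probability = 25/34 × 1/2 × 1/2 = 0.184.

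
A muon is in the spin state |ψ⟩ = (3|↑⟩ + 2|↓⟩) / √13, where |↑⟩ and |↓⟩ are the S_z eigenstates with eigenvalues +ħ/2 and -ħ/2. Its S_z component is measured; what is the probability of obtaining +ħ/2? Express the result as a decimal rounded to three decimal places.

The +ħ/2 outcome corresponds to |↑⟩. Its amplitude in |ψ⟩ is 3/√13.
P = |3|² / 13 = 9/13.

0.692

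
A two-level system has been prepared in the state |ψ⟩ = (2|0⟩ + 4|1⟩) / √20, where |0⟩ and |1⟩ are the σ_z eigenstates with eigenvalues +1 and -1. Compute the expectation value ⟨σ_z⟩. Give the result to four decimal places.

⟨σ_z⟩ = |a|² - |b|² divided by |a|²+|b|², with a, b the |0⟩, |1⟩ amplitudes.
= (4 - 16)/20 = -12/20.

-0.6000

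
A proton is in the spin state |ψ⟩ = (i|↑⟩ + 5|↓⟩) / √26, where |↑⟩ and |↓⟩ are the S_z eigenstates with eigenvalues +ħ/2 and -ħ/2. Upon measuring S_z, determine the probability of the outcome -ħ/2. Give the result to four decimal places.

0.9615

The -ħ/2 outcome corresponds to |↓⟩. Its amplitude in |ψ⟩ is 5/√26.
P = |5|² / 26 = 25/26.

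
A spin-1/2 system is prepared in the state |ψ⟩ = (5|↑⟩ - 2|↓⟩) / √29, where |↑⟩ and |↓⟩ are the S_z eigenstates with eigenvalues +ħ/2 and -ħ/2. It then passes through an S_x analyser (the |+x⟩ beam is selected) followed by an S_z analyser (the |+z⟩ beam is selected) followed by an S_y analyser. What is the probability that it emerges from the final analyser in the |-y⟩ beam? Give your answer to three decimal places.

First analyser (S_x): P(|+x⟩) = |⟨+x|ψ⟩|² = 9/58.
After stage 1 the state is |+x⟩; P(|+z⟩) = |⟨+z|+x⟩|² = 1/2.
After stage 2 the state is |+z⟩; P(|-y⟩) = |⟨-y|+z⟩|² = 1/2.
Joint probability = 9/58 × 1/2 × 1/2 = 0.039.

0.039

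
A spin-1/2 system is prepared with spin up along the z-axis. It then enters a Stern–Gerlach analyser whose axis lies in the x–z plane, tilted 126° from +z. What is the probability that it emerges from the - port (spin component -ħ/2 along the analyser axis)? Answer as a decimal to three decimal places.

0.794

For spin-½, the probability of finding spin-up along an axis at angle θ to the initial spin direction is cos²(θ/2); spin-down is sin²(θ/2).
θ = 126°, so P = sin²(63°) ≈ 0.794.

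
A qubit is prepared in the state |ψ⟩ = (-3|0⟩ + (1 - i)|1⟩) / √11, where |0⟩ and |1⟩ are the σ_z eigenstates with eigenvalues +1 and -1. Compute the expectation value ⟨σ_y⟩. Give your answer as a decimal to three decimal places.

0.545

⟨σ_y⟩ = 2 Im(a* b)/(|a|²+|b|²) with a = -3, b = (1 - i).
a* b = (-3 + 3i), so ⟨σ_y⟩ = 6/11.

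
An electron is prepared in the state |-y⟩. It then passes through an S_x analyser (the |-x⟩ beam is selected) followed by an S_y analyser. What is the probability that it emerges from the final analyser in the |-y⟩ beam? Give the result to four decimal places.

0.2500

First analyser (S_x): from |-y⟩, P(|-x⟩) = 1/2.
After stage 1 the state is |-x⟩; P(|-y⟩) = |⟨-y|-x⟩|² = 1/2.
Joint probability = 1/2 × 1/2 = 0.2500.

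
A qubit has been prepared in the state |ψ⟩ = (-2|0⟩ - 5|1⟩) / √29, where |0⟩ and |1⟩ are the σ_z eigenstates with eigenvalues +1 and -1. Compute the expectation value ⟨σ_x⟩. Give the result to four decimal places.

⟨σ_x⟩ = 2 Re(a* b)/(|a|²+|b|²) with a = -2, b = -5.
a* b = 10, so ⟨σ_x⟩ = 20/29.

0.6897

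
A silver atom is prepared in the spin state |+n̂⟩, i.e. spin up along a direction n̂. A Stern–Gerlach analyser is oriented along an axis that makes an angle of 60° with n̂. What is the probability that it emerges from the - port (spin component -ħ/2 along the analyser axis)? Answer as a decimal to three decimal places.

For spin-½, the probability of finding spin-up along an axis at angle θ to the initial spin direction is cos²(θ/2); spin-down is sin²(θ/2).
θ = 60°, so P = sin²(30°) ≈ 0.250.

0.250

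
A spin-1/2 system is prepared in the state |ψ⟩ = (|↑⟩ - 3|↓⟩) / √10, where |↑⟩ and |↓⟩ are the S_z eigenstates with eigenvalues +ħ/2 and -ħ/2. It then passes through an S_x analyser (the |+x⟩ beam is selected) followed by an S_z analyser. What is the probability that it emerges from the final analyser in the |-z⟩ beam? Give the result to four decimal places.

0.1000

First analyser (S_x): P(|+x⟩) = |⟨+x|ψ⟩|² = 4/20.
After stage 1 the state is |+x⟩; P(|-z⟩) = |⟨-z|+x⟩|² = 1/2.
Joint probability = 4/20 × 1/2 = 0.1000.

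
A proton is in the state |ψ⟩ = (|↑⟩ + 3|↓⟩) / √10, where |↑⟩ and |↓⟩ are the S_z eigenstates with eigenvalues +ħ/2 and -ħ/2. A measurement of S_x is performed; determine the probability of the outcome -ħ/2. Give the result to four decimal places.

0.2000

|-x⟩ = (|↑⟩ - |↓⟩)/√2, so ⟨-x|ψ⟩ = (-2) / (√2·√10).
P = |-2|² / 20 = 4/20.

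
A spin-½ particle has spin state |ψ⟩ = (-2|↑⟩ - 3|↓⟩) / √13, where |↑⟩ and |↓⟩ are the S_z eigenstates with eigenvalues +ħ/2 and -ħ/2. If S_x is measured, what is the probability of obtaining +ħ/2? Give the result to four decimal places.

|+x⟩ = (|↑⟩ + |↓⟩)/√2, so ⟨+x|ψ⟩ = (-5) / (√2·√13).
P = |-5|² / 26 = 25/26.

0.9615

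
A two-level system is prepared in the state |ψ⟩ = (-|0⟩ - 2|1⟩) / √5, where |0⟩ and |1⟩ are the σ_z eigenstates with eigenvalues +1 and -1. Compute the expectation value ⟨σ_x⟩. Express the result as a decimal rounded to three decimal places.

0.800

⟨σ_x⟩ = 2 Re(a* b)/(|a|²+|b|²) with a = -1, b = -2.
a* b = 2, so ⟨σ_x⟩ = 4/5.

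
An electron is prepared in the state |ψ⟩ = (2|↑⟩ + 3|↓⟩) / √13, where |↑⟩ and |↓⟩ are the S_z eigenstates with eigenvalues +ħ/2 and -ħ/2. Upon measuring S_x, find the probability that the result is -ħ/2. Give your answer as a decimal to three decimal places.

|-x⟩ = (|↑⟩ - |↓⟩)/√2, so ⟨-x|ψ⟩ = (-1) / (√2·√13).
P = |-1|² / 26 = 1/26.

0.038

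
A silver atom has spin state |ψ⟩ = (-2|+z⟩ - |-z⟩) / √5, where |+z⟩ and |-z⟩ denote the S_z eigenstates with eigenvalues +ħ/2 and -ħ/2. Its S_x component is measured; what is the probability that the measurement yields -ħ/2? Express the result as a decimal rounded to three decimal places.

0.100

|-x⟩ = (|+z⟩ - |-z⟩)/√2, so ⟨-x|ψ⟩ = (-1) / (√2·√5).
P = |-1|² / 10 = 1/10.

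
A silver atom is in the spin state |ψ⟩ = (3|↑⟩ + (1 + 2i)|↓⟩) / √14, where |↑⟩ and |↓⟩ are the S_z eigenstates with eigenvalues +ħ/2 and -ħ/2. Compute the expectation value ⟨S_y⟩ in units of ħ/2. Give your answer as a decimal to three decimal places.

0.857

⟨σ_y⟩ = 2 Im(a* b)/(|a|²+|b|²) with a = 3, b = (1 + 2i).
a* b = (3 + 6i), so ⟨σ_y⟩ = 12/14.
⟨S_y⟩ = (ħ/2)·⟨σ_y⟩.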